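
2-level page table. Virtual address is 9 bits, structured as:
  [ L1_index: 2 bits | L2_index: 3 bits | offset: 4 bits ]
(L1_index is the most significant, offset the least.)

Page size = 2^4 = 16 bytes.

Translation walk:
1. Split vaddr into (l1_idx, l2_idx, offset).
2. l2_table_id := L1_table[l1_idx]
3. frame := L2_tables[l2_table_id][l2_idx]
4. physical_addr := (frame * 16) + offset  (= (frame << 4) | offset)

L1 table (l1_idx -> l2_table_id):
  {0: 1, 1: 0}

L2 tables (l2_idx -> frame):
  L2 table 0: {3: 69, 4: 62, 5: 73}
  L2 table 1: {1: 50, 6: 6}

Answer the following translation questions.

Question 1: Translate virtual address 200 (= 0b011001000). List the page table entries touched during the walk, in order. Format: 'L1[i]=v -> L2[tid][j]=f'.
vaddr = 200 = 0b011001000
Split: l1_idx=1, l2_idx=4, offset=8

Answer: L1[1]=0 -> L2[0][4]=62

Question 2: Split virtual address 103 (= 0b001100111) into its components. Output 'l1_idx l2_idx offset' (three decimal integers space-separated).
Answer: 0 6 7

Derivation:
vaddr = 103 = 0b001100111
  top 2 bits -> l1_idx = 0
  next 3 bits -> l2_idx = 6
  bottom 4 bits -> offset = 7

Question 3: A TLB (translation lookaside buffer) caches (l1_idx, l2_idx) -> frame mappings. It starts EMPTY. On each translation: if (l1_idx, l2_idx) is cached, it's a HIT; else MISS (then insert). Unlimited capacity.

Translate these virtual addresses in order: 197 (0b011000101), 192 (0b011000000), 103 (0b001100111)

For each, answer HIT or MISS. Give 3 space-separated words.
Answer: MISS HIT MISS

Derivation:
vaddr=197: (1,4) not in TLB -> MISS, insert
vaddr=192: (1,4) in TLB -> HIT
vaddr=103: (0,6) not in TLB -> MISS, insert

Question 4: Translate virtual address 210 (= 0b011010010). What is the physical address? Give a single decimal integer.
vaddr = 210 = 0b011010010
Split: l1_idx=1, l2_idx=5, offset=2
L1[1] = 0
L2[0][5] = 73
paddr = 73 * 16 + 2 = 1170

Answer: 1170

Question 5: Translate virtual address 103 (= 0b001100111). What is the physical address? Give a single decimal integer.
vaddr = 103 = 0b001100111
Split: l1_idx=0, l2_idx=6, offset=7
L1[0] = 1
L2[1][6] = 6
paddr = 6 * 16 + 7 = 103

Answer: 103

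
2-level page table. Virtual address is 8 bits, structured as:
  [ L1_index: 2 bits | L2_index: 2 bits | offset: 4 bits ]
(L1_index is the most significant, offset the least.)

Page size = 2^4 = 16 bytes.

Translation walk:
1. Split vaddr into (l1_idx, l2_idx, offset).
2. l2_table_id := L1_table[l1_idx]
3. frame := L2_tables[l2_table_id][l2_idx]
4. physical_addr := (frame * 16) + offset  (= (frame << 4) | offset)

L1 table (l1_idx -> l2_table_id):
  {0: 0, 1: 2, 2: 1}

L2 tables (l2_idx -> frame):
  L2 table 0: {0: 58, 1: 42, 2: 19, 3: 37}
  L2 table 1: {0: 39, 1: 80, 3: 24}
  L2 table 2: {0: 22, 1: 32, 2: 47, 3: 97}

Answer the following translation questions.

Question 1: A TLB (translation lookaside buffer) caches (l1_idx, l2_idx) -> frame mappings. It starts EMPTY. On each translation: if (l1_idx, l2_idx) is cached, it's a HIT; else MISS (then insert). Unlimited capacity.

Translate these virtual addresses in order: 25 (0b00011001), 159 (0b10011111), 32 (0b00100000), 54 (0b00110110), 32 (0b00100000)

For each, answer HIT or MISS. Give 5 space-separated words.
Answer: MISS MISS MISS MISS HIT

Derivation:
vaddr=25: (0,1) not in TLB -> MISS, insert
vaddr=159: (2,1) not in TLB -> MISS, insert
vaddr=32: (0,2) not in TLB -> MISS, insert
vaddr=54: (0,3) not in TLB -> MISS, insert
vaddr=32: (0,2) in TLB -> HIT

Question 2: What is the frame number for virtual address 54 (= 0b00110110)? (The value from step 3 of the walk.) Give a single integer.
vaddr = 54: l1_idx=0, l2_idx=3
L1[0] = 0; L2[0][3] = 37

Answer: 37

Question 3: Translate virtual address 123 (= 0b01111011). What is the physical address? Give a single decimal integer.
vaddr = 123 = 0b01111011
Split: l1_idx=1, l2_idx=3, offset=11
L1[1] = 2
L2[2][3] = 97
paddr = 97 * 16 + 11 = 1563

Answer: 1563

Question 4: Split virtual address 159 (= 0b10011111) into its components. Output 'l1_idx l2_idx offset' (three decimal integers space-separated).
vaddr = 159 = 0b10011111
  top 2 bits -> l1_idx = 2
  next 2 bits -> l2_idx = 1
  bottom 4 bits -> offset = 15

Answer: 2 1 15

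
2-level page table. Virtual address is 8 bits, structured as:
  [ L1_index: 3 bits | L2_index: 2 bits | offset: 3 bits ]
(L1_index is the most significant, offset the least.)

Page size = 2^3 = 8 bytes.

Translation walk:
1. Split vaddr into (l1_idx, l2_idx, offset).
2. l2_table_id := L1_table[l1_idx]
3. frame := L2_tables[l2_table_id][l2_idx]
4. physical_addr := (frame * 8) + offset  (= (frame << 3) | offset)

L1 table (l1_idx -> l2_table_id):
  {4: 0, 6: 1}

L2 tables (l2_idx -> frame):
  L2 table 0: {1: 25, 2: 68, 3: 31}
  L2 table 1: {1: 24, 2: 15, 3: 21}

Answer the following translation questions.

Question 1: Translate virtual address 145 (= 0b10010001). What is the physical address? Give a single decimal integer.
vaddr = 145 = 0b10010001
Split: l1_idx=4, l2_idx=2, offset=1
L1[4] = 0
L2[0][2] = 68
paddr = 68 * 8 + 1 = 545

Answer: 545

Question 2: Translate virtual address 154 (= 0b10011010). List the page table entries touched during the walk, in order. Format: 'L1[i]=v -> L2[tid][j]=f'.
vaddr = 154 = 0b10011010
Split: l1_idx=4, l2_idx=3, offset=2

Answer: L1[4]=0 -> L2[0][3]=31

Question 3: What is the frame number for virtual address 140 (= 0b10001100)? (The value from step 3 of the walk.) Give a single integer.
Answer: 25

Derivation:
vaddr = 140: l1_idx=4, l2_idx=1
L1[4] = 0; L2[0][1] = 25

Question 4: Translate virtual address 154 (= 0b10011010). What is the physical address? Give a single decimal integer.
Answer: 250

Derivation:
vaddr = 154 = 0b10011010
Split: l1_idx=4, l2_idx=3, offset=2
L1[4] = 0
L2[0][3] = 31
paddr = 31 * 8 + 2 = 250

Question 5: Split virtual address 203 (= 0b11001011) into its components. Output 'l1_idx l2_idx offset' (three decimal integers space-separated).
vaddr = 203 = 0b11001011
  top 3 bits -> l1_idx = 6
  next 2 bits -> l2_idx = 1
  bottom 3 bits -> offset = 3

Answer: 6 1 3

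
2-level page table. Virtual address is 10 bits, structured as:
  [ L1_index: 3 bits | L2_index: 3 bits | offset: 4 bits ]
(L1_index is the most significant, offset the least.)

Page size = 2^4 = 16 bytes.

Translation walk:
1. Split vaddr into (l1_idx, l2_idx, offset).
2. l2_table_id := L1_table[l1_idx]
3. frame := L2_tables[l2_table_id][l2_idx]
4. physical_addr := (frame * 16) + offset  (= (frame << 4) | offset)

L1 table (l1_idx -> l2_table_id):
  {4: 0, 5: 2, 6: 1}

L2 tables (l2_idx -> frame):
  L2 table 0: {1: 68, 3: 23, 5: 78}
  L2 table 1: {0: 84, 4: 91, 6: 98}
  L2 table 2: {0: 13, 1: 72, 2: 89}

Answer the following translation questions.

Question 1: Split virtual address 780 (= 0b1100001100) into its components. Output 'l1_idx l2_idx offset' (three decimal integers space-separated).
Answer: 6 0 12

Derivation:
vaddr = 780 = 0b1100001100
  top 3 bits -> l1_idx = 6
  next 3 bits -> l2_idx = 0
  bottom 4 bits -> offset = 12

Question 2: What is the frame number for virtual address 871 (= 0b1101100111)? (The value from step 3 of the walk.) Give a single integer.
vaddr = 871: l1_idx=6, l2_idx=6
L1[6] = 1; L2[1][6] = 98

Answer: 98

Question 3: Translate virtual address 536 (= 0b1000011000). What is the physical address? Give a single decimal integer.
Answer: 1096

Derivation:
vaddr = 536 = 0b1000011000
Split: l1_idx=4, l2_idx=1, offset=8
L1[4] = 0
L2[0][1] = 68
paddr = 68 * 16 + 8 = 1096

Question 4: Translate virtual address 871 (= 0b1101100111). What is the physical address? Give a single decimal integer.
Answer: 1575

Derivation:
vaddr = 871 = 0b1101100111
Split: l1_idx=6, l2_idx=6, offset=7
L1[6] = 1
L2[1][6] = 98
paddr = 98 * 16 + 7 = 1575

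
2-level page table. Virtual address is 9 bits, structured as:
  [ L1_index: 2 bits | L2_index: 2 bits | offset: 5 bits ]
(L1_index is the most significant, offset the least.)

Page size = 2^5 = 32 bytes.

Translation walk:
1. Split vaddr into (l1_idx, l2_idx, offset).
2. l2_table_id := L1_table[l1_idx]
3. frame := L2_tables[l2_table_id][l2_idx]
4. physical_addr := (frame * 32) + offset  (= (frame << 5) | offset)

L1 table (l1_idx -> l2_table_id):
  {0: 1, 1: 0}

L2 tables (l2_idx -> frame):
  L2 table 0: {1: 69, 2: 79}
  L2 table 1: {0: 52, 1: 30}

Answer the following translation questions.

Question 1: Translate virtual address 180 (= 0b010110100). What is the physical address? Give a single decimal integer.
vaddr = 180 = 0b010110100
Split: l1_idx=1, l2_idx=1, offset=20
L1[1] = 0
L2[0][1] = 69
paddr = 69 * 32 + 20 = 2228

Answer: 2228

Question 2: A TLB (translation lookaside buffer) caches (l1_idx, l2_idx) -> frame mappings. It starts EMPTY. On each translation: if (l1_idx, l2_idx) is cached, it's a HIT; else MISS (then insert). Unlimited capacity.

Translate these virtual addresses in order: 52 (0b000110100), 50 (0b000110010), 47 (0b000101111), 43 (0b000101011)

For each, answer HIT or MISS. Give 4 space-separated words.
vaddr=52: (0,1) not in TLB -> MISS, insert
vaddr=50: (0,1) in TLB -> HIT
vaddr=47: (0,1) in TLB -> HIT
vaddr=43: (0,1) in TLB -> HIT

Answer: MISS HIT HIT HIT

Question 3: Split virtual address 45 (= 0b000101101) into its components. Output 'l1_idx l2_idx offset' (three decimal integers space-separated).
Answer: 0 1 13

Derivation:
vaddr = 45 = 0b000101101
  top 2 bits -> l1_idx = 0
  next 2 bits -> l2_idx = 1
  bottom 5 bits -> offset = 13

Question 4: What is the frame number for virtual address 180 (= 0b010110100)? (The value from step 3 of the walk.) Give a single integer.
Answer: 69

Derivation:
vaddr = 180: l1_idx=1, l2_idx=1
L1[1] = 0; L2[0][1] = 69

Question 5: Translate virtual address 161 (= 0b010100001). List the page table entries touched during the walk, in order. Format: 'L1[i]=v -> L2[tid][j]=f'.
Answer: L1[1]=0 -> L2[0][1]=69

Derivation:
vaddr = 161 = 0b010100001
Split: l1_idx=1, l2_idx=1, offset=1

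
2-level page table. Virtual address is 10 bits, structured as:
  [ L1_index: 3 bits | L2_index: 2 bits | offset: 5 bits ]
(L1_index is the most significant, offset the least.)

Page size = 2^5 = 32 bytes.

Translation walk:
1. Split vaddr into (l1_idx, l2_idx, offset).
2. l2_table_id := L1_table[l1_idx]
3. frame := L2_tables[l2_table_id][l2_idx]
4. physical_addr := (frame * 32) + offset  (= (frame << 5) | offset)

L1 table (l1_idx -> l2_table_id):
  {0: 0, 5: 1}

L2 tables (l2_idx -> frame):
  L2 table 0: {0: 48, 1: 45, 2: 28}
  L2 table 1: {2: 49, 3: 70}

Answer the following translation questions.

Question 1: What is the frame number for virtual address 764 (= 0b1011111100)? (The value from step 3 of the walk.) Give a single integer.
Answer: 70

Derivation:
vaddr = 764: l1_idx=5, l2_idx=3
L1[5] = 1; L2[1][3] = 70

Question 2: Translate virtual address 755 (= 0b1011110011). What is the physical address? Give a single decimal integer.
Answer: 2259

Derivation:
vaddr = 755 = 0b1011110011
Split: l1_idx=5, l2_idx=3, offset=19
L1[5] = 1
L2[1][3] = 70
paddr = 70 * 32 + 19 = 2259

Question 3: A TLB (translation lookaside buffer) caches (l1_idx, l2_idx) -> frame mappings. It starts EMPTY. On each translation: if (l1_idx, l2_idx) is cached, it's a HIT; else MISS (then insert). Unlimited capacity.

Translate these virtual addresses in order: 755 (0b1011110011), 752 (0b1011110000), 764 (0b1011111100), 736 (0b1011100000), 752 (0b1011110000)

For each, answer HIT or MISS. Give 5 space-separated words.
Answer: MISS HIT HIT HIT HIT

Derivation:
vaddr=755: (5,3) not in TLB -> MISS, insert
vaddr=752: (5,3) in TLB -> HIT
vaddr=764: (5,3) in TLB -> HIT
vaddr=736: (5,3) in TLB -> HIT
vaddr=752: (5,3) in TLB -> HIT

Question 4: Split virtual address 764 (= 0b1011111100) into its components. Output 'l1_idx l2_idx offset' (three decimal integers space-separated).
vaddr = 764 = 0b1011111100
  top 3 bits -> l1_idx = 5
  next 2 bits -> l2_idx = 3
  bottom 5 bits -> offset = 28

Answer: 5 3 28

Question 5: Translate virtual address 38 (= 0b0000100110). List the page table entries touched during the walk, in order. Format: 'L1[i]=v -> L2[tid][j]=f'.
Answer: L1[0]=0 -> L2[0][1]=45

Derivation:
vaddr = 38 = 0b0000100110
Split: l1_idx=0, l2_idx=1, offset=6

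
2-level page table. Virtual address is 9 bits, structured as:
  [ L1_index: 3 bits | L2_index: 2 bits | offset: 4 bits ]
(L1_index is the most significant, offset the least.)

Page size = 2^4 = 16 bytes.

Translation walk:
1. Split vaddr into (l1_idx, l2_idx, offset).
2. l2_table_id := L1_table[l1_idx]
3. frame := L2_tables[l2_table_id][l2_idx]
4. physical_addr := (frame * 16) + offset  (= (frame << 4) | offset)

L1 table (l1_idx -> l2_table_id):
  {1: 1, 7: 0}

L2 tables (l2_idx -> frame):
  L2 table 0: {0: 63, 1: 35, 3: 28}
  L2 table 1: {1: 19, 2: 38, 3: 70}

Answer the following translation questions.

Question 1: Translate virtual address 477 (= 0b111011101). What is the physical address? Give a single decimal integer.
Answer: 573

Derivation:
vaddr = 477 = 0b111011101
Split: l1_idx=7, l2_idx=1, offset=13
L1[7] = 0
L2[0][1] = 35
paddr = 35 * 16 + 13 = 573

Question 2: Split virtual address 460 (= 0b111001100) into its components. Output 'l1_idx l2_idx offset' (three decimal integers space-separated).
Answer: 7 0 12

Derivation:
vaddr = 460 = 0b111001100
  top 3 bits -> l1_idx = 7
  next 2 bits -> l2_idx = 0
  bottom 4 bits -> offset = 12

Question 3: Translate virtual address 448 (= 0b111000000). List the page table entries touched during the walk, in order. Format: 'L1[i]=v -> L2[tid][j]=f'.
Answer: L1[7]=0 -> L2[0][0]=63

Derivation:
vaddr = 448 = 0b111000000
Split: l1_idx=7, l2_idx=0, offset=0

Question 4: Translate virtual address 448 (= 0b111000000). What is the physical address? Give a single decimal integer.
vaddr = 448 = 0b111000000
Split: l1_idx=7, l2_idx=0, offset=0
L1[7] = 0
L2[0][0] = 63
paddr = 63 * 16 + 0 = 1008

Answer: 1008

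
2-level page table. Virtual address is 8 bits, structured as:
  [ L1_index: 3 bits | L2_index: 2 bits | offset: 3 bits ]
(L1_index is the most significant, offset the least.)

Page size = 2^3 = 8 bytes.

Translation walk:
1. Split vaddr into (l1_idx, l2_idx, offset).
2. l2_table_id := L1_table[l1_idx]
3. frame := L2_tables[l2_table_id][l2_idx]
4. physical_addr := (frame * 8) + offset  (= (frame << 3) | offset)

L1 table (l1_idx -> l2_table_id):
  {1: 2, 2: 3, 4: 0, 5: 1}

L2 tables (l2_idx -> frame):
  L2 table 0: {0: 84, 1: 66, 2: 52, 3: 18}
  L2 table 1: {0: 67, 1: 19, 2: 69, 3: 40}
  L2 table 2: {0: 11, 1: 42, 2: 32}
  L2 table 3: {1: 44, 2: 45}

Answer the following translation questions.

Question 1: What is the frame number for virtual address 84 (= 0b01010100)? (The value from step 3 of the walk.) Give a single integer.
Answer: 45

Derivation:
vaddr = 84: l1_idx=2, l2_idx=2
L1[2] = 3; L2[3][2] = 45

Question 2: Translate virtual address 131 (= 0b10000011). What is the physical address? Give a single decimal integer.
Answer: 675

Derivation:
vaddr = 131 = 0b10000011
Split: l1_idx=4, l2_idx=0, offset=3
L1[4] = 0
L2[0][0] = 84
paddr = 84 * 8 + 3 = 675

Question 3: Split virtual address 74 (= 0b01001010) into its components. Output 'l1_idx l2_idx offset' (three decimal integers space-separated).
vaddr = 74 = 0b01001010
  top 3 bits -> l1_idx = 2
  next 2 bits -> l2_idx = 1
  bottom 3 bits -> offset = 2

Answer: 2 1 2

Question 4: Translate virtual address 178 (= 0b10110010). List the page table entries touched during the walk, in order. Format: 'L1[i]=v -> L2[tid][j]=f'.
Answer: L1[5]=1 -> L2[1][2]=69

Derivation:
vaddr = 178 = 0b10110010
Split: l1_idx=5, l2_idx=2, offset=2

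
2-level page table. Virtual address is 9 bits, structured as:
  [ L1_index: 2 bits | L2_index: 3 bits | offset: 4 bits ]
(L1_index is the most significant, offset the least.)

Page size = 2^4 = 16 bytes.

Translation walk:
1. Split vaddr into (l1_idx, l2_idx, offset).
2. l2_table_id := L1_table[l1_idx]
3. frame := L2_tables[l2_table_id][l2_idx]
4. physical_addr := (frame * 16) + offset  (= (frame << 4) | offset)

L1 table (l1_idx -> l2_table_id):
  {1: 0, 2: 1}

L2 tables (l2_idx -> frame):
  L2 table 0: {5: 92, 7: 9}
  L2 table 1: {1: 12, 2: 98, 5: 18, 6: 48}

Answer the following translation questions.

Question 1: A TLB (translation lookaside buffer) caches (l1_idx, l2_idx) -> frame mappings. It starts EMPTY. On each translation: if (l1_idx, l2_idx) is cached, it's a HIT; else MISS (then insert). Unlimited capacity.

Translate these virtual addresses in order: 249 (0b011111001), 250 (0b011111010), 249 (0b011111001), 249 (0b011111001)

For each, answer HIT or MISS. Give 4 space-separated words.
vaddr=249: (1,7) not in TLB -> MISS, insert
vaddr=250: (1,7) in TLB -> HIT
vaddr=249: (1,7) in TLB -> HIT
vaddr=249: (1,7) in TLB -> HIT

Answer: MISS HIT HIT HIT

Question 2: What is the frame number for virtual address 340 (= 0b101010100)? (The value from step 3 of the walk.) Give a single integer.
vaddr = 340: l1_idx=2, l2_idx=5
L1[2] = 1; L2[1][5] = 18

Answer: 18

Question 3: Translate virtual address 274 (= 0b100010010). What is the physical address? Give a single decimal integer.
vaddr = 274 = 0b100010010
Split: l1_idx=2, l2_idx=1, offset=2
L1[2] = 1
L2[1][1] = 12
paddr = 12 * 16 + 2 = 194

Answer: 194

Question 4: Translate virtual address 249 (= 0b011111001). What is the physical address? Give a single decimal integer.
vaddr = 249 = 0b011111001
Split: l1_idx=1, l2_idx=7, offset=9
L1[1] = 0
L2[0][7] = 9
paddr = 9 * 16 + 9 = 153

Answer: 153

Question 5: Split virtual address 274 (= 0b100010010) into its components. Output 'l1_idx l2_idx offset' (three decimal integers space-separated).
vaddr = 274 = 0b100010010
  top 2 bits -> l1_idx = 2
  next 3 bits -> l2_idx = 1
  bottom 4 bits -> offset = 2

Answer: 2 1 2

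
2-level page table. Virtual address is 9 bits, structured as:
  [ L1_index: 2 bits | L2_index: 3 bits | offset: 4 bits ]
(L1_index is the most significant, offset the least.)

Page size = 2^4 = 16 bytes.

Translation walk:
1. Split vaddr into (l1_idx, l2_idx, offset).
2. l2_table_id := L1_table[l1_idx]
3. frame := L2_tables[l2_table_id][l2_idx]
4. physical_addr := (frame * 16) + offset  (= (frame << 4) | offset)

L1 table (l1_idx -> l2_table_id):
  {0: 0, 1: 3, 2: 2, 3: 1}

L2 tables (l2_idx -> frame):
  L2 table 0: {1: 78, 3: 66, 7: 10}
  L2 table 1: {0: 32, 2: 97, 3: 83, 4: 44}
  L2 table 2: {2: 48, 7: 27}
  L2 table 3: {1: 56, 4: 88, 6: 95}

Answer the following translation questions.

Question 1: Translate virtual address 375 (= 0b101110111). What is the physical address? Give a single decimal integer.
Answer: 439

Derivation:
vaddr = 375 = 0b101110111
Split: l1_idx=2, l2_idx=7, offset=7
L1[2] = 2
L2[2][7] = 27
paddr = 27 * 16 + 7 = 439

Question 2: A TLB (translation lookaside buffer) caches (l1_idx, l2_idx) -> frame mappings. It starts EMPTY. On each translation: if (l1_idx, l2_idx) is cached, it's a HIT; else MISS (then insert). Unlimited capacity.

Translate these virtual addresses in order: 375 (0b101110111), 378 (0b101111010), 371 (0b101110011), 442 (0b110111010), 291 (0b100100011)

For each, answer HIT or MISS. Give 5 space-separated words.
Answer: MISS HIT HIT MISS MISS

Derivation:
vaddr=375: (2,7) not in TLB -> MISS, insert
vaddr=378: (2,7) in TLB -> HIT
vaddr=371: (2,7) in TLB -> HIT
vaddr=442: (3,3) not in TLB -> MISS, insert
vaddr=291: (2,2) not in TLB -> MISS, insert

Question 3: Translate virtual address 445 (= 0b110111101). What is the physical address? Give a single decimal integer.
Answer: 1341

Derivation:
vaddr = 445 = 0b110111101
Split: l1_idx=3, l2_idx=3, offset=13
L1[3] = 1
L2[1][3] = 83
paddr = 83 * 16 + 13 = 1341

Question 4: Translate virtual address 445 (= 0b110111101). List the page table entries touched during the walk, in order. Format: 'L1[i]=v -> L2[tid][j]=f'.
vaddr = 445 = 0b110111101
Split: l1_idx=3, l2_idx=3, offset=13

Answer: L1[3]=1 -> L2[1][3]=83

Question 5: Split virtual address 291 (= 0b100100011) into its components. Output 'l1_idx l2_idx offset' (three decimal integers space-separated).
Answer: 2 2 3

Derivation:
vaddr = 291 = 0b100100011
  top 2 bits -> l1_idx = 2
  next 3 bits -> l2_idx = 2
  bottom 4 bits -> offset = 3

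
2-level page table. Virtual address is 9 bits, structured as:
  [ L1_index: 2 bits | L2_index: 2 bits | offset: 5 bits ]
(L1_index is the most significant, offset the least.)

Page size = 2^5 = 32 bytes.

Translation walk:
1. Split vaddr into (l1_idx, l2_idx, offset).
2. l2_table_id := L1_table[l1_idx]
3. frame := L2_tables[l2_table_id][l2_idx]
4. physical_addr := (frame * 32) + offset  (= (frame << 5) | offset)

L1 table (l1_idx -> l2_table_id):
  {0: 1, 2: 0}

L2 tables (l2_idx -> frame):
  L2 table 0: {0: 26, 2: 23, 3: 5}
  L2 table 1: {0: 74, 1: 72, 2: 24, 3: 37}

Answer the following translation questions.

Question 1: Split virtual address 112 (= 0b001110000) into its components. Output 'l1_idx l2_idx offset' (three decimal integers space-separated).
Answer: 0 3 16

Derivation:
vaddr = 112 = 0b001110000
  top 2 bits -> l1_idx = 0
  next 2 bits -> l2_idx = 3
  bottom 5 bits -> offset = 16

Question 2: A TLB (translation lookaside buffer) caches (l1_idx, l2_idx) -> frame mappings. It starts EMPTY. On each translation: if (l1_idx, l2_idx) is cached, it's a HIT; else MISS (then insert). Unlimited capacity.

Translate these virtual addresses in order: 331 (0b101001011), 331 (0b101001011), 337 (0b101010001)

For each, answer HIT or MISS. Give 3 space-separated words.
Answer: MISS HIT HIT

Derivation:
vaddr=331: (2,2) not in TLB -> MISS, insert
vaddr=331: (2,2) in TLB -> HIT
vaddr=337: (2,2) in TLB -> HIT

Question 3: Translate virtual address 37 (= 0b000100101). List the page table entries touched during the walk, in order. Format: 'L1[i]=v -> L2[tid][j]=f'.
vaddr = 37 = 0b000100101
Split: l1_idx=0, l2_idx=1, offset=5

Answer: L1[0]=1 -> L2[1][1]=72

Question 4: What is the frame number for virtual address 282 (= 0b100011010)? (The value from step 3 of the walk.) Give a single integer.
vaddr = 282: l1_idx=2, l2_idx=0
L1[2] = 0; L2[0][0] = 26

Answer: 26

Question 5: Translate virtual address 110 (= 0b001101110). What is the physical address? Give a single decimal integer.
vaddr = 110 = 0b001101110
Split: l1_idx=0, l2_idx=3, offset=14
L1[0] = 1
L2[1][3] = 37
paddr = 37 * 32 + 14 = 1198

Answer: 1198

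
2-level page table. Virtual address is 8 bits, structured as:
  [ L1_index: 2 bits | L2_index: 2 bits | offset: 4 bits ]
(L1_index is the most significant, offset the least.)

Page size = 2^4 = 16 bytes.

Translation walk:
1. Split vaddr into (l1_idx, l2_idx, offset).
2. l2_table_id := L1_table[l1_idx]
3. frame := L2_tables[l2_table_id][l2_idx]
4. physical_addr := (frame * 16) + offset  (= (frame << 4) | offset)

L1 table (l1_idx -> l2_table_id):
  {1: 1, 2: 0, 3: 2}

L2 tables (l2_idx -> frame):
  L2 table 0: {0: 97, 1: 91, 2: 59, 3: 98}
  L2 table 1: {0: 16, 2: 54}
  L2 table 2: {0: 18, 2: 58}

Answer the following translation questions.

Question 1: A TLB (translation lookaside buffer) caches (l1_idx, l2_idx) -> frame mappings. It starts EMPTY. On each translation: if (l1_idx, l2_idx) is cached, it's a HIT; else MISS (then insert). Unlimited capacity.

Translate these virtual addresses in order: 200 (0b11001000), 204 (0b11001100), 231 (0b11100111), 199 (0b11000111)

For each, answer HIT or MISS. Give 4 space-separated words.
vaddr=200: (3,0) not in TLB -> MISS, insert
vaddr=204: (3,0) in TLB -> HIT
vaddr=231: (3,2) not in TLB -> MISS, insert
vaddr=199: (3,0) in TLB -> HIT

Answer: MISS HIT MISS HIT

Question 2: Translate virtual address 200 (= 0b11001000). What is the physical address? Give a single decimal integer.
Answer: 296

Derivation:
vaddr = 200 = 0b11001000
Split: l1_idx=3, l2_idx=0, offset=8
L1[3] = 2
L2[2][0] = 18
paddr = 18 * 16 + 8 = 296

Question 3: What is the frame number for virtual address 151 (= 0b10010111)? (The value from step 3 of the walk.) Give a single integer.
vaddr = 151: l1_idx=2, l2_idx=1
L1[2] = 0; L2[0][1] = 91

Answer: 91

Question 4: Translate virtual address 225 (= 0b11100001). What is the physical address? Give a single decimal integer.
Answer: 929

Derivation:
vaddr = 225 = 0b11100001
Split: l1_idx=3, l2_idx=2, offset=1
L1[3] = 2
L2[2][2] = 58
paddr = 58 * 16 + 1 = 929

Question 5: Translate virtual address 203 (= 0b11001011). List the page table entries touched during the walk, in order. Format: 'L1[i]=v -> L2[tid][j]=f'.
vaddr = 203 = 0b11001011
Split: l1_idx=3, l2_idx=0, offset=11

Answer: L1[3]=2 -> L2[2][0]=18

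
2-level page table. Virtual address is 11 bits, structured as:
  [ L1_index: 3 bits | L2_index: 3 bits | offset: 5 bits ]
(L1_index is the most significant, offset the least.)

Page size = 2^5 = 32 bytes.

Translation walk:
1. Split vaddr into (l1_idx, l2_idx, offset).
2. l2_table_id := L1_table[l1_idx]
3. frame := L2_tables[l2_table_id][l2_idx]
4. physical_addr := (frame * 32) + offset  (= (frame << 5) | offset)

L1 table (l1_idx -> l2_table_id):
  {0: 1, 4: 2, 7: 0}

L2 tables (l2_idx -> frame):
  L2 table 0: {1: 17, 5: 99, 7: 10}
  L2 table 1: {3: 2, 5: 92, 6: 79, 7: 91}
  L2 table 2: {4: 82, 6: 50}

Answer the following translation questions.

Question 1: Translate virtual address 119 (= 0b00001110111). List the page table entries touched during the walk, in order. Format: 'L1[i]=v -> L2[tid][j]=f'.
vaddr = 119 = 0b00001110111
Split: l1_idx=0, l2_idx=3, offset=23

Answer: L1[0]=1 -> L2[1][3]=2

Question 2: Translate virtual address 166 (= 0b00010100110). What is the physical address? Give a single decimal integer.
Answer: 2950

Derivation:
vaddr = 166 = 0b00010100110
Split: l1_idx=0, l2_idx=5, offset=6
L1[0] = 1
L2[1][5] = 92
paddr = 92 * 32 + 6 = 2950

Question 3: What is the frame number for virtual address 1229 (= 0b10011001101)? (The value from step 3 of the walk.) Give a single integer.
Answer: 50

Derivation:
vaddr = 1229: l1_idx=4, l2_idx=6
L1[4] = 2; L2[2][6] = 50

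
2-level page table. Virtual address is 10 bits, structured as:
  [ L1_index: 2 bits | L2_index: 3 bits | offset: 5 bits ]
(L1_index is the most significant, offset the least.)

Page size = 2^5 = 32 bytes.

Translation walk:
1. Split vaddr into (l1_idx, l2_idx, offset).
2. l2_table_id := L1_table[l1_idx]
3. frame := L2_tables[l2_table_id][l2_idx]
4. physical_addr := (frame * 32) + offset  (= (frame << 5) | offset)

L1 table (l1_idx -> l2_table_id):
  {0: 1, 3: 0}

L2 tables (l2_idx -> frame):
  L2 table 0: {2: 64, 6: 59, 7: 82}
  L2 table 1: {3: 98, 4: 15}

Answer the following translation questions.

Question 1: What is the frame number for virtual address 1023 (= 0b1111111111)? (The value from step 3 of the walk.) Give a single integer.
vaddr = 1023: l1_idx=3, l2_idx=7
L1[3] = 0; L2[0][7] = 82

Answer: 82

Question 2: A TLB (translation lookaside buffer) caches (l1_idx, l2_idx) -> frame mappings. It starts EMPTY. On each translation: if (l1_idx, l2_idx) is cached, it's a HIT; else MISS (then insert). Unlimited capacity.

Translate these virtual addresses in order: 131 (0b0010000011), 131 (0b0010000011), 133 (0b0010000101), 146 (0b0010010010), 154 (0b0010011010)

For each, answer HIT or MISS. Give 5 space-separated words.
vaddr=131: (0,4) not in TLB -> MISS, insert
vaddr=131: (0,4) in TLB -> HIT
vaddr=133: (0,4) in TLB -> HIT
vaddr=146: (0,4) in TLB -> HIT
vaddr=154: (0,4) in TLB -> HIT

Answer: MISS HIT HIT HIT HIT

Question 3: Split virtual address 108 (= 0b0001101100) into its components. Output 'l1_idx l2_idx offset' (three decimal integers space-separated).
vaddr = 108 = 0b0001101100
  top 2 bits -> l1_idx = 0
  next 3 bits -> l2_idx = 3
  bottom 5 bits -> offset = 12

Answer: 0 3 12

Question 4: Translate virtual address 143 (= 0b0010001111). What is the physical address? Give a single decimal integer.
Answer: 495

Derivation:
vaddr = 143 = 0b0010001111
Split: l1_idx=0, l2_idx=4, offset=15
L1[0] = 1
L2[1][4] = 15
paddr = 15 * 32 + 15 = 495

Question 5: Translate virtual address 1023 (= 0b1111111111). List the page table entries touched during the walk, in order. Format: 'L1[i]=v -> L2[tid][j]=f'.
vaddr = 1023 = 0b1111111111
Split: l1_idx=3, l2_idx=7, offset=31

Answer: L1[3]=0 -> L2[0][7]=82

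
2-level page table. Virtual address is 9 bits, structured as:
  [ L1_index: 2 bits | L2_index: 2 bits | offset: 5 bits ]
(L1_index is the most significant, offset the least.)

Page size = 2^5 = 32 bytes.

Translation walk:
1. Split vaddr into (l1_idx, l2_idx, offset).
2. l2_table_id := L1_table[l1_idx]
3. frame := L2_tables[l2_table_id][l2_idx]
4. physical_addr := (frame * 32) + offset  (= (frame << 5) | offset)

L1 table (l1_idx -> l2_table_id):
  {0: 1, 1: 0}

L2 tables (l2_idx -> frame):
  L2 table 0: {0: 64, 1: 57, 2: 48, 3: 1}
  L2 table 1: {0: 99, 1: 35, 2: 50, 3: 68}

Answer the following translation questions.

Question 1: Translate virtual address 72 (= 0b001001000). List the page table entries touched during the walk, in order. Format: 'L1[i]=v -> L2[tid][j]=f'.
vaddr = 72 = 0b001001000
Split: l1_idx=0, l2_idx=2, offset=8

Answer: L1[0]=1 -> L2[1][2]=50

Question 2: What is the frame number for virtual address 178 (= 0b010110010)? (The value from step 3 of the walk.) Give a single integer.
Answer: 57

Derivation:
vaddr = 178: l1_idx=1, l2_idx=1
L1[1] = 0; L2[0][1] = 57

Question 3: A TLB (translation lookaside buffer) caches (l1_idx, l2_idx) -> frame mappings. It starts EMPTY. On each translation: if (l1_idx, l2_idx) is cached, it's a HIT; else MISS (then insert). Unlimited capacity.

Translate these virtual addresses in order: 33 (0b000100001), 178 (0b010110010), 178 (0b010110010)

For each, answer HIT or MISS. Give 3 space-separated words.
Answer: MISS MISS HIT

Derivation:
vaddr=33: (0,1) not in TLB -> MISS, insert
vaddr=178: (1,1) not in TLB -> MISS, insert
vaddr=178: (1,1) in TLB -> HIT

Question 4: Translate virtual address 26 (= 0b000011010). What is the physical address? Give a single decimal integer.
Answer: 3194

Derivation:
vaddr = 26 = 0b000011010
Split: l1_idx=0, l2_idx=0, offset=26
L1[0] = 1
L2[1][0] = 99
paddr = 99 * 32 + 26 = 3194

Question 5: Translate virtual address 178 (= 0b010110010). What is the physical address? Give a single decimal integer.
vaddr = 178 = 0b010110010
Split: l1_idx=1, l2_idx=1, offset=18
L1[1] = 0
L2[0][1] = 57
paddr = 57 * 32 + 18 = 1842

Answer: 1842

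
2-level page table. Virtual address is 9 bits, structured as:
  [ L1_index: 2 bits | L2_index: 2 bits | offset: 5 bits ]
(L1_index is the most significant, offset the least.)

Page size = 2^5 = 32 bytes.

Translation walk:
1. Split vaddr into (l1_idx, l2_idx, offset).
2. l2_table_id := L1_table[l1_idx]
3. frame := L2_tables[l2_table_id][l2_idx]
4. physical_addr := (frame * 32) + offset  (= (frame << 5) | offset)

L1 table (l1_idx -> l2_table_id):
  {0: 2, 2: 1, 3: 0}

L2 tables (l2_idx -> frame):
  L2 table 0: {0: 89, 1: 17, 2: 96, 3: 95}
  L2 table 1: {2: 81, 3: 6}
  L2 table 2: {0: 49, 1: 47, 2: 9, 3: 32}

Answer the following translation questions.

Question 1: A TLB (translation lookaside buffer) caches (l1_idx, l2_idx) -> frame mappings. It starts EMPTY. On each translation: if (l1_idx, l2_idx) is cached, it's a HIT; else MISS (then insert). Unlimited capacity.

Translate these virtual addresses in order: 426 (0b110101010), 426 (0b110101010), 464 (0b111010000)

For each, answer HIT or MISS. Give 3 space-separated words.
vaddr=426: (3,1) not in TLB -> MISS, insert
vaddr=426: (3,1) in TLB -> HIT
vaddr=464: (3,2) not in TLB -> MISS, insert

Answer: MISS HIT MISS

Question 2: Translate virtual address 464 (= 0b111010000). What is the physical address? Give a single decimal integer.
Answer: 3088

Derivation:
vaddr = 464 = 0b111010000
Split: l1_idx=3, l2_idx=2, offset=16
L1[3] = 0
L2[0][2] = 96
paddr = 96 * 32 + 16 = 3088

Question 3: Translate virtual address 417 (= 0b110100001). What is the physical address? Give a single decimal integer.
vaddr = 417 = 0b110100001
Split: l1_idx=3, l2_idx=1, offset=1
L1[3] = 0
L2[0][1] = 17
paddr = 17 * 32 + 1 = 545

Answer: 545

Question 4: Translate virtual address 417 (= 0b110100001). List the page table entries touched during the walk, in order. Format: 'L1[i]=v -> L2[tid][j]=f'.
vaddr = 417 = 0b110100001
Split: l1_idx=3, l2_idx=1, offset=1

Answer: L1[3]=0 -> L2[0][1]=17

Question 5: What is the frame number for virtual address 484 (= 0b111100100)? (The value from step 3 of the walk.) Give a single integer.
vaddr = 484: l1_idx=3, l2_idx=3
L1[3] = 0; L2[0][3] = 95

Answer: 95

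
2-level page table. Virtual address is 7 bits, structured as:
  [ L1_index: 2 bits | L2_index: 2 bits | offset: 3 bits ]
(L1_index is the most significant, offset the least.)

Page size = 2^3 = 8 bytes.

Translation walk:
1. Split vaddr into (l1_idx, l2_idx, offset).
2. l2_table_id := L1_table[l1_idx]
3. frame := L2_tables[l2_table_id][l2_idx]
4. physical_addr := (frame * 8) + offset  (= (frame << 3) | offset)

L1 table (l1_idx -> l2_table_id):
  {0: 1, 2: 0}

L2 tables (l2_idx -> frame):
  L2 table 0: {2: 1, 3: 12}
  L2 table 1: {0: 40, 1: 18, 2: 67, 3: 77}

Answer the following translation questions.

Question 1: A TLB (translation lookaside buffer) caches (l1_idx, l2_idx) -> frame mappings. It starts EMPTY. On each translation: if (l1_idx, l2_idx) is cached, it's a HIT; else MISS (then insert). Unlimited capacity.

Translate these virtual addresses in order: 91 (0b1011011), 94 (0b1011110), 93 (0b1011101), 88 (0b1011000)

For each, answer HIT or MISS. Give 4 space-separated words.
Answer: MISS HIT HIT HIT

Derivation:
vaddr=91: (2,3) not in TLB -> MISS, insert
vaddr=94: (2,3) in TLB -> HIT
vaddr=93: (2,3) in TLB -> HIT
vaddr=88: (2,3) in TLB -> HIT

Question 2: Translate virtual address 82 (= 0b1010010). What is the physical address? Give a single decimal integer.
Answer: 10

Derivation:
vaddr = 82 = 0b1010010
Split: l1_idx=2, l2_idx=2, offset=2
L1[2] = 0
L2[0][2] = 1
paddr = 1 * 8 + 2 = 10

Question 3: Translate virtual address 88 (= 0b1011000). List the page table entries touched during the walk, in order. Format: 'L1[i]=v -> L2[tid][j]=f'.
Answer: L1[2]=0 -> L2[0][3]=12

Derivation:
vaddr = 88 = 0b1011000
Split: l1_idx=2, l2_idx=3, offset=0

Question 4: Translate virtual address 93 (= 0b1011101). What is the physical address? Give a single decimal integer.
Answer: 101

Derivation:
vaddr = 93 = 0b1011101
Split: l1_idx=2, l2_idx=3, offset=5
L1[2] = 0
L2[0][3] = 12
paddr = 12 * 8 + 5 = 101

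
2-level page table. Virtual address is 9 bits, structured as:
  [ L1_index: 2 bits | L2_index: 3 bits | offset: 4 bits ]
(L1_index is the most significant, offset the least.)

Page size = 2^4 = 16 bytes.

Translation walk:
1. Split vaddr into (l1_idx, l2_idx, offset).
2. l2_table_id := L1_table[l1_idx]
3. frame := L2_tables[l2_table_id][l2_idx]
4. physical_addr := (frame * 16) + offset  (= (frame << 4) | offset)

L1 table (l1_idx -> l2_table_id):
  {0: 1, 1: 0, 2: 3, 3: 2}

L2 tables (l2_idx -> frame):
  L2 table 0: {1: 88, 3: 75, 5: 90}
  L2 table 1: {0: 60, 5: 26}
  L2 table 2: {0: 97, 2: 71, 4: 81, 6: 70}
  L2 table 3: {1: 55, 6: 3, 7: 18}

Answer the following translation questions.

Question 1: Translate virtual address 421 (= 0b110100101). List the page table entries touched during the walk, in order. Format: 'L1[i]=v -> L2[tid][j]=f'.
Answer: L1[3]=2 -> L2[2][2]=71

Derivation:
vaddr = 421 = 0b110100101
Split: l1_idx=3, l2_idx=2, offset=5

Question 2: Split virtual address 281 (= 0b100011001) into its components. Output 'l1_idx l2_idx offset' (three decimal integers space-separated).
vaddr = 281 = 0b100011001
  top 2 bits -> l1_idx = 2
  next 3 bits -> l2_idx = 1
  bottom 4 bits -> offset = 9

Answer: 2 1 9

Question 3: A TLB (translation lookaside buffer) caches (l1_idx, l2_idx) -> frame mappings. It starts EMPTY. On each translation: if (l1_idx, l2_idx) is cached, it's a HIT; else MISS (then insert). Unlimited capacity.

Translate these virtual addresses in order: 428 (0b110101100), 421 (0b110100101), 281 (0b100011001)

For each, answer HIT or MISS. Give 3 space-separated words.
vaddr=428: (3,2) not in TLB -> MISS, insert
vaddr=421: (3,2) in TLB -> HIT
vaddr=281: (2,1) not in TLB -> MISS, insert

Answer: MISS HIT MISS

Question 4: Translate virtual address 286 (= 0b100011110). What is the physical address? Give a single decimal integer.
Answer: 894

Derivation:
vaddr = 286 = 0b100011110
Split: l1_idx=2, l2_idx=1, offset=14
L1[2] = 3
L2[3][1] = 55
paddr = 55 * 16 + 14 = 894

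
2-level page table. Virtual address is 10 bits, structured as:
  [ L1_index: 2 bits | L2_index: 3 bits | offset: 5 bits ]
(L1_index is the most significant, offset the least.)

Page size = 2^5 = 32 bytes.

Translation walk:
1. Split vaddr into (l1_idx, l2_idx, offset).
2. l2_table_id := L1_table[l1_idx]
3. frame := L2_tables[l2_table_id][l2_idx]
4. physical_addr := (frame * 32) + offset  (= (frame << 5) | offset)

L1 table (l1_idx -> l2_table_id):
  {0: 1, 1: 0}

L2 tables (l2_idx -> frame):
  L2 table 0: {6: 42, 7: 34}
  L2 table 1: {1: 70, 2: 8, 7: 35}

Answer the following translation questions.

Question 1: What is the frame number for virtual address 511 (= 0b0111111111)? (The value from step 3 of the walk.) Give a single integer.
vaddr = 511: l1_idx=1, l2_idx=7
L1[1] = 0; L2[0][7] = 34

Answer: 34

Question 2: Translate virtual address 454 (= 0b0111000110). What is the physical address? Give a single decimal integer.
Answer: 1350

Derivation:
vaddr = 454 = 0b0111000110
Split: l1_idx=1, l2_idx=6, offset=6
L1[1] = 0
L2[0][6] = 42
paddr = 42 * 32 + 6 = 1350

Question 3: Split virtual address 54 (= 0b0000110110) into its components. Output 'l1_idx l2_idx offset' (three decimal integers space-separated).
Answer: 0 1 22

Derivation:
vaddr = 54 = 0b0000110110
  top 2 bits -> l1_idx = 0
  next 3 bits -> l2_idx = 1
  bottom 5 bits -> offset = 22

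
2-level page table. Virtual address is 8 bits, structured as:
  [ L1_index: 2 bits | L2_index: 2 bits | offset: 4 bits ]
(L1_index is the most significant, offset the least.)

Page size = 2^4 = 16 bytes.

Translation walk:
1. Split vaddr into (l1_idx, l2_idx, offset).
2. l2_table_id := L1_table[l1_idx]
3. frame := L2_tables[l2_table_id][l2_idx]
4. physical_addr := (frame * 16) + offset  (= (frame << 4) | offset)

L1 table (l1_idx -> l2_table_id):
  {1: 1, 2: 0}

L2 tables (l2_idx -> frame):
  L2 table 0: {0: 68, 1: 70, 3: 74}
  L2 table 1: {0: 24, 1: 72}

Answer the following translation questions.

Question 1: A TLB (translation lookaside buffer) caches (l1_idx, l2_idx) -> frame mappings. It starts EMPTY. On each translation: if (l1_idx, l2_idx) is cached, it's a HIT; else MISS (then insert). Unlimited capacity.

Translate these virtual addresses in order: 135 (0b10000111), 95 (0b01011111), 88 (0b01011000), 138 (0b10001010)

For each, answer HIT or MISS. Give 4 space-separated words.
Answer: MISS MISS HIT HIT

Derivation:
vaddr=135: (2,0) not in TLB -> MISS, insert
vaddr=95: (1,1) not in TLB -> MISS, insert
vaddr=88: (1,1) in TLB -> HIT
vaddr=138: (2,0) in TLB -> HIT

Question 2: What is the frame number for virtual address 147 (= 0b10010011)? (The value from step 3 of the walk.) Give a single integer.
vaddr = 147: l1_idx=2, l2_idx=1
L1[2] = 0; L2[0][1] = 70

Answer: 70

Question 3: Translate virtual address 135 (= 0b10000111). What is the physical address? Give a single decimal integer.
vaddr = 135 = 0b10000111
Split: l1_idx=2, l2_idx=0, offset=7
L1[2] = 0
L2[0][0] = 68
paddr = 68 * 16 + 7 = 1095

Answer: 1095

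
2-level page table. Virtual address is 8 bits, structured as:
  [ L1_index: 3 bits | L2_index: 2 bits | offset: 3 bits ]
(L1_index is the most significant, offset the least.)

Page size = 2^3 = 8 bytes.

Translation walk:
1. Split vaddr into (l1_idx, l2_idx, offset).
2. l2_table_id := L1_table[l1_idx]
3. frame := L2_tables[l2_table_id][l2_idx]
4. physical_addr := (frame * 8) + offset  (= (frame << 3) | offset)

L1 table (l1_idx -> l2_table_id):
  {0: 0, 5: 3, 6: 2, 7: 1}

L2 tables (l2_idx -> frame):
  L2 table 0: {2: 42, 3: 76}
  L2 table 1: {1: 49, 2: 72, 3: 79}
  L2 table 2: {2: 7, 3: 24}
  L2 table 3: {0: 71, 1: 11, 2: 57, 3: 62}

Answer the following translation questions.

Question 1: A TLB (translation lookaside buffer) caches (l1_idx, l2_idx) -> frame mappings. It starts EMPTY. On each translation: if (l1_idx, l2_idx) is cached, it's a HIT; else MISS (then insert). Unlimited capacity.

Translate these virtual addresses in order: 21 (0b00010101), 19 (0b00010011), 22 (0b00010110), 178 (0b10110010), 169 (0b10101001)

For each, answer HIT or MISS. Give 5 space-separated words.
vaddr=21: (0,2) not in TLB -> MISS, insert
vaddr=19: (0,2) in TLB -> HIT
vaddr=22: (0,2) in TLB -> HIT
vaddr=178: (5,2) not in TLB -> MISS, insert
vaddr=169: (5,1) not in TLB -> MISS, insert

Answer: MISS HIT HIT MISS MISS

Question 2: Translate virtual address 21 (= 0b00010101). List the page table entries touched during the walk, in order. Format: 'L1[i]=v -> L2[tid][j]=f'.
Answer: L1[0]=0 -> L2[0][2]=42

Derivation:
vaddr = 21 = 0b00010101
Split: l1_idx=0, l2_idx=2, offset=5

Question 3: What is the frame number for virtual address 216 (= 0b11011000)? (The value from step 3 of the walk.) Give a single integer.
Answer: 24

Derivation:
vaddr = 216: l1_idx=6, l2_idx=3
L1[6] = 2; L2[2][3] = 24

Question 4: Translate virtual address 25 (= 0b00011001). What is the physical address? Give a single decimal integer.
vaddr = 25 = 0b00011001
Split: l1_idx=0, l2_idx=3, offset=1
L1[0] = 0
L2[0][3] = 76
paddr = 76 * 8 + 1 = 609

Answer: 609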